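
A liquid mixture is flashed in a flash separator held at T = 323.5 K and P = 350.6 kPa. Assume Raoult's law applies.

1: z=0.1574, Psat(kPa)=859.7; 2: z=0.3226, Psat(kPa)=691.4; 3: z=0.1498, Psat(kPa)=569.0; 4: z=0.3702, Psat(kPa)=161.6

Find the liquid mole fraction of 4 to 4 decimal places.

Raoult's law: Kᵢ = Pᵢˢᵃᵗ/P = Pᵢˢᵃᵗ/350.6.
  K_1 = 859.7/350.6 = 2.452082, K_2 = 691.4/350.6 = 1.972048, K_3 = 569.0/350.6 = 1.622932, K_4 = 161.6/350.6 = 0.460924
Material balance + equilibrium reduce to Σ zᵢ(Kᵢ−1)/(1+V/F(Kᵢ−1)) = 0.
Check two-phase: ΣzᵢKᵢ = 1.4359 > 1 and Σzᵢ/Kᵢ = 1.1232 > 1, so g(0) = 0.4359 > 0 and g(1) = -0.1232 < 0.
Iterate (Newton) starting at V/F = 0.45:
  V/F = 0.4500: g = 0.16579, g' = -0.4919 → V/F = 0.7870
  V/F = 0.7870: g = 0.00031, g' = -0.5209 → V/F = 0.7876
Converged at V/F = 0.7876.
Compositions from xᵢ = zᵢ/(1+V/F(Kᵢ−1)), yᵢ = Kᵢxᵢ:
  1: x = 0.0734, y = 0.1800
  2: x = 0.1827, y = 0.3603
  3: x = 0.1005, y = 0.1631
  4: x = 0.6434, y = 0.2965

x_4 = 0.6434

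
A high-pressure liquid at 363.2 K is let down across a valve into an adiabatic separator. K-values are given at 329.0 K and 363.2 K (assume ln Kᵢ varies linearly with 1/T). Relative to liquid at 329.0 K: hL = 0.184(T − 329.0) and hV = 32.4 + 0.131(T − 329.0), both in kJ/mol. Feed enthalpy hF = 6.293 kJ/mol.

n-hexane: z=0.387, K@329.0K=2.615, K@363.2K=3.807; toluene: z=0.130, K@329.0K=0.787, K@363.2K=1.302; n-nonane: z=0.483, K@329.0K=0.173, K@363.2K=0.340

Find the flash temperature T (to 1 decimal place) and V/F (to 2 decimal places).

Adiabatic flash: solve Rachford–Rice at each trial T, then check hF = ψ·hV(T) + (1−ψ)·hL(T).
  T = 329.0 K: K = (2.615, 0.787, 0.173), RR gives ψ = 0.167, H_out = 5.413 kJ/mol
  T = 363.2 K: K = (3.807, 1.302, 0.340), RR gives ψ = 0.510, H_out = 21.900 kJ/mol
  T = 346.1 K: K = (3.185, 1.025, 0.247), RR gives ψ = 0.339, H_out = 13.830 kJ/mol
  T = 337.6 K: K = (2.895, 0.902, 0.208), RR gives ψ = 0.257, H_out = 9.778 kJ/mol
  T = 333.3 K: K = (2.753, 0.843, 0.190), RR gives ψ = 0.213, H_out = 7.642 kJ/mol
  T = 331.1 K: K = (2.682, 0.814, 0.181), RR gives ψ = 0.190, H_out = 6.515 kJ/mol
Linear interpolation between T = 329.0 (H_out = 5.413) and T = 331.1 (H_out = 6.515) on hF = 6.293 gives T ≈ 330.7 K, at which ψ = 0.19.

T = 330.7 K, V/F = 0.19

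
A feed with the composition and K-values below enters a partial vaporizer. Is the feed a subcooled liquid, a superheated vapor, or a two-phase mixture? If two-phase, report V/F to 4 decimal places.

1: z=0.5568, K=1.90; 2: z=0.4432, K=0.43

ΣzᵢKᵢ = 1.2485; Σzᵢ/Kᵢ = 1.3238.
Both exceed 1, so a two-phase solution exists.
Material balance + equilibrium reduce to Σ zᵢ(Kᵢ−1)/(1+ψ(Kᵢ−1)) = 0.
Iterate (Newton) starting at ψ = 0.5:
  ψ = 0.5000: g = -0.00772, g' = -0.4962 → ψ = 0.4844
Converged at ψ = 0.4844.

two-phase, V/F = 0.4844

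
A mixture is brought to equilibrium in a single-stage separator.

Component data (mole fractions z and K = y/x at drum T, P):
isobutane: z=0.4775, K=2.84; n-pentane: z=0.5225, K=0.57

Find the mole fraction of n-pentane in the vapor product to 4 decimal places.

Let ψ = V/F and solve Σ zᵢ(Kᵢ−1)/(1+ψ(Kᵢ−1)) = 0.
Check two-phase: ΣzᵢKᵢ = 1.6539 > 1 and Σzᵢ/Kᵢ = 1.0848 > 1, so g(0) = 0.6539 > 0 and g(1) = -0.0848 < 0.
Iterate (Newton) starting at ψ = 0.5:
  ψ = 0.5000: g = 0.17139, g' = -0.5953 → ψ = 0.7879
  ψ = 0.7879: g = 0.01885, g' = -0.4904 → ψ = 0.8263
  ψ = 0.8263: g = 0.00007, g' = -0.4869 → ψ = 0.8265
Converged at ψ = 0.8265.
Compositions from xᵢ = zᵢ/(1+ψ(Kᵢ−1)), yᵢ = Kᵢxᵢ:
  isobutane: x = 0.1894, y = 0.5380
  n-pentane: x = 0.8106, y = 0.4620

y_n-pentane = 0.4620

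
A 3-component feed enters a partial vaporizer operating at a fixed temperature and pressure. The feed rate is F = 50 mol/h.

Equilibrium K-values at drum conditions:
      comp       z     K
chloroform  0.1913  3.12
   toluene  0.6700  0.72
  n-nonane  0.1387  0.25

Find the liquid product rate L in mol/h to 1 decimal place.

L = 42.9 mol/h

Newton–Raphson from β = 0.46:
  β = 0.4600: g = -0.16883, g' = -0.4714 → β = 0.1019
  β = 0.1019: g = 0.02778, g' = -0.7286 → β = 0.1400
  β = 0.1400: g = 0.00125, g' = -0.6655 → β = 0.1419
Converged at β = 0.1419.
Then V = β·F = 0.1419·50 = 7.1 mol/h and L = F − V = 42.9 mol/h.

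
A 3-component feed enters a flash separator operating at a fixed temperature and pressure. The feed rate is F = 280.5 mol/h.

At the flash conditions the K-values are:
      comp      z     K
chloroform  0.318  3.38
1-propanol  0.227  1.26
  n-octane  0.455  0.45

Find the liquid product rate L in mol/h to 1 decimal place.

L = 117.0 mol/h

Let ψ = V/F and solve Σ zᵢ(Kᵢ−1)/(1+ψ(Kᵢ−1)) = 0.
Feasibility: ΣzᵢKᵢ = 1.566, Σzᵢ/Kᵢ = 1.285 — both > 1, two phases present.
Newton iteration, ψ⁰ = 0.5:
  ψ = 0.500: g = 0.0526, g' = -0.649 → ψ = 0.581
  ψ = 0.581: g = 0.0011, g' = -0.626 → ψ = 0.583
Converged at ψ = 0.583.
Then V = ψ·F = 0.5828·280.5 = 163.5 mol/h and L = F − V = 117.0 mol/h.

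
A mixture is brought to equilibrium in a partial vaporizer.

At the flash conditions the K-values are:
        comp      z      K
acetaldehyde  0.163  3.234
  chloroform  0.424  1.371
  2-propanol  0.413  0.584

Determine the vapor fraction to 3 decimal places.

ψ = 0.781

Material balance + equilibrium reduce to Σ zᵢ(Kᵢ−1)/(1+ψ(Kᵢ−1)) = 0.
Check two-phase: ΣzᵢKᵢ = 1.350 > 1 and Σzᵢ/Kᵢ = 1.067 > 1, so g(0) = 0.350 > 0 and g(1) = -0.067 < 0.
Newton–Raphson from ψ = 0.5:
  ψ = 0.500: g = 0.0878, g' = -0.337 → ψ = 0.760
  ψ = 0.760: g = 0.0063, g' = -0.300 → ψ = 0.781
Converged at ψ = 0.781.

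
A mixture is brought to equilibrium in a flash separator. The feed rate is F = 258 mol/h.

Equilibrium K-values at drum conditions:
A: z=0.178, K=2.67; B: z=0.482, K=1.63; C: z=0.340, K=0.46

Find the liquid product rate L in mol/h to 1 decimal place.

Let β = V/F and solve Σ zᵢ(Kᵢ−1)/(1+β(Kᵢ−1)) = 0.
g(0) = ΣzᵢKᵢ − 1 = 0.417 and g(1) = 1 − Σzᵢ/Kᵢ = -0.102, so a root lies in (0, 1).
Iterate (Newton) starting at β = 0.58:
  β = 0.580: g = 0.1061, g' = -0.441 → β = 0.821
  β = 0.821: g = -0.0041, g' = -0.491 → β = 0.812
Converged at β = 0.812.
Then V = β·F = 0.8122·258 = 209.5 mol/h and L = F − V = 48.5 mol/h.

L = 48.5 mol/h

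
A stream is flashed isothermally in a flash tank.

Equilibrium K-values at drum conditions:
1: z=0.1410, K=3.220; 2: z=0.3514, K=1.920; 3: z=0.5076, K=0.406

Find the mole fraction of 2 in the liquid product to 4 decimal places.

Rachford–Rice: g(β) = Σ zᵢ(Kᵢ−1)/(1+β(Kᵢ−1)) = 0.
Feasibility: ΣzᵢKᵢ = 1.3348, Σzᵢ/Kᵢ = 1.4771 — both > 1, two phases present.
Iterate (Newton) starting at β = 0.5:
  β = 0.5000: g = -0.05912, g' = -0.6580 → β = 0.4102
  β = 0.4102: g = -0.00008, g' = -0.6602 → β = 0.4100
Converged at β = 0.4100.
Compositions from xᵢ = zᵢ/(1+β(Kᵢ−1)), yᵢ = Kᵢxᵢ:
  1: x = 0.0738, y = 0.2377
  2: x = 0.2551, y = 0.4899
  3: x = 0.6710, y = 0.2724

x_2 = 0.2551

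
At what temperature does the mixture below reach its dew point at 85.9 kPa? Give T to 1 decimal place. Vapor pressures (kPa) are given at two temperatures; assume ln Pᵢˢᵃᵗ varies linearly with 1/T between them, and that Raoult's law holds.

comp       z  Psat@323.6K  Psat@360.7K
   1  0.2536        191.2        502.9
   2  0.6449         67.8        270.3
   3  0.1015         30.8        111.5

Dew-point temperature: Σzᵢ·P/Pᵢˢᵃᵗ(T) = 1. Interpolate ln Pᵢˢᵃᵗ = aᵢ + bᵢ/T.
  T = 323.6 K: ΣzᵢP/Pᵢˢᵃᵗ = 1.2141
  T = 360.7 K: ΣzᵢP/Pᵢˢᵃᵗ = 0.3265
  T = 342.1 K: ΣzᵢP/Pᵢˢᵃᵗ = 0.6073
  T = 332.9 K: ΣzᵢP/Pᵢˢᵃᵗ = 0.8484
  T = 328.2 K: ΣzᵢP/Pᵢˢᵃᵗ = 1.0142
  T = 330.5 K: ΣzᵢP/Pᵢˢᵃᵗ = 0.9287
Interpolating between 328.2 K and 330.5 K gives T ≈ 328.6 K.

T = 328.6 K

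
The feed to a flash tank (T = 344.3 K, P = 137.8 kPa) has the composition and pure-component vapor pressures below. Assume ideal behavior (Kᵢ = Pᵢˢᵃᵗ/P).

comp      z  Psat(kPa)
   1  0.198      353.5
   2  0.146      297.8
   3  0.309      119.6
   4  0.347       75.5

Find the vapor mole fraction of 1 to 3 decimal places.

y_1 = 0.262

Raoult's law: Kᵢ = Pᵢˢᵃᵗ/P = Pᵢˢᵃᵗ/137.8.
  K_1 = 353.5/137.8 = 2.56531, K_2 = 297.8/137.8 = 2.16110, K_3 = 119.6/137.8 = 0.86792, K_4 = 75.5/137.8 = 0.54790
Newton iteration, β⁰ = 0.5:
  β = 0.500: g = 0.0347, g' = -0.356 → β = 0.598
  β = 0.598: g = 0.0010, g' = -0.338 → β = 0.600
Converged at β = 0.600.
Compositions from xᵢ = zᵢ/(1+β(Kᵢ−1)), yᵢ = Kᵢxᵢ:
  1: x = 0.102, y = 0.262
  2: x = 0.086, y = 0.186
  3: x = 0.336, y = 0.291
  4: x = 0.476, y = 0.261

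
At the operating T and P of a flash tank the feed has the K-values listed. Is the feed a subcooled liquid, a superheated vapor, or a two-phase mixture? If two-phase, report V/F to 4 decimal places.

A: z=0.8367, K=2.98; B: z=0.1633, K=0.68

superheated vapor

ΣzᵢKᵢ = 2.6044; Σzᵢ/Kᵢ = 0.5209.
Since Σzᵢ/Kᵢ < 1 the mixture is above its dew point — single vapor phase.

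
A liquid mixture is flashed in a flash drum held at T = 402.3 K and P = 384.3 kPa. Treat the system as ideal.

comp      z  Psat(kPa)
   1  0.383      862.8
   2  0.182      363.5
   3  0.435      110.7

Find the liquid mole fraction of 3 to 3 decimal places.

x_3 = 0.514

Raoult's law: Kᵢ = Pᵢˢᵃᵗ/P = Pᵢˢᵃᵗ/384.3.
  K_1 = 862.8/384.3 = 2.24512, K_2 = 363.5/384.3 = 0.94588, K_3 = 110.7/384.3 = 0.28806
Rachford–Rice: g(V/F) = Σ zᵢ(Kᵢ−1)/(1+V/F(Kᵢ−1)) = 0.
Check two-phase: ΣzᵢKᵢ = 1.157 > 1 and Σzᵢ/Kᵢ = 1.873 > 1, so g(0) = 0.157 > 0 and g(1) = -0.873 < 0.
Newton–Raphson from V/F = 0.43:
  V/F = 0.430: g = -0.1458, g' = -0.710 → V/F = 0.225
  V/F = 0.225: g = -0.0060, g' = -0.676 → V/F = 0.216
Converged at V/F = 0.216.
Compositions from xᵢ = zᵢ/(1+V/F(Kᵢ−1)), yᵢ = Kᵢxᵢ:
  1: x = 0.302, y = 0.678
  2: x = 0.184, y = 0.174
  3: x = 0.514, y = 0.148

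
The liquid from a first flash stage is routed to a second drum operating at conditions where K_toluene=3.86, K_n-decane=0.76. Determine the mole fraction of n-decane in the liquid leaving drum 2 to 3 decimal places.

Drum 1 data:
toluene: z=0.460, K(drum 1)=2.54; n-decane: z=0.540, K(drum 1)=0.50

x_n-decane (drum 2) = 0.923

Drum 1:
Let ψ₁ = V/F and solve Σ zᵢ(Kᵢ−1)/(1+ψ₁(Kᵢ−1)) = 0.
g(0) = ΣzᵢKᵢ − 1 = 0.438 and g(1) = 1 − Σzᵢ/Kᵢ = -0.261, so a root lies in (0, 1).
Binary case is linear: z₁(K₁−1)(1+ψ₁(K₂−1)) + z₂(K₂−1)(1+ψ₁(K₁−1)) = 0
⇒ ψ₁ = [z₁(K₁−1)+z₂(K₂−1)] / [−(K₁−1)(K₂−1)] = 0.4384/0.7700 = 0.569
Drum-1 compositions:
  toluene: x = 0.245, y = 0.623
  n-decane: x = 0.755, y = 0.377
Drum-2 feed = drum-1 liquid: z₂ = (0.2451, 0.7549).
Drum 2:
Let ψ₂ = V/F and solve Σ zᵢ(Kᵢ−1)/(1+ψ₂(Kᵢ−1)) = 0.
Feasibility: ΣzᵢKᵢ = 1.520, Σzᵢ/Kᵢ = 1.057 — both > 1, two phases present.
Newton–Raphson from ψ₂ = 0.5:
  ψ₂ = 0.500: g = 0.0826, g' = -0.396 → ψ₂ = 0.709
  ψ₂ = 0.709: g = 0.0133, g' = -0.282 → ψ₂ = 0.756
  ψ₂ = 0.756: g = 0.0004, g' = -0.265 → ψ₂ = 0.757
Converged at ψ₂ = 0.757.
  toluene: x = 0.077, y = 0.299
  n-decane: x = 0.923, y = 0.701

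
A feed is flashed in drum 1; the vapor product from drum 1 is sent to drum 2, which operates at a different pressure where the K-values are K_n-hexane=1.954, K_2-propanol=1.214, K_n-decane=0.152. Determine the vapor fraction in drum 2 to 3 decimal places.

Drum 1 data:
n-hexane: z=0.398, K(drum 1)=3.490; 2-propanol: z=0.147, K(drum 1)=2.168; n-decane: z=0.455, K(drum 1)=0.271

V/F (drum 2) = 0.666

Drum 1:
Iterate (Newton) starting at ψ₁ = 0.5:
  ψ₁ = 0.500: g = 0.0279, g' = -1.168 → ψ₁ = 0.524
Converged at ψ₁ = 0.524.
Drum-1 compositions:
  n-hexane: x = 0.173, y = 0.603
  2-propanol: x = 0.091, y = 0.198
  n-decane: x = 0.736, y = 0.199
Drum-2 feed = drum-1 vapor: z₂ = (0.6028, 0.1977, 0.1995).
Drum 2:
Let ψ₂ = V/F and solve Σ zᵢ(Kᵢ−1)/(1+ψ₂(Kᵢ−1)) = 0.
Feasibility: ΣzᵢKᵢ = 1.448, Σzᵢ/Kᵢ = 1.784 — both > 1, two phases present.
Iterate (Newton) starting at ψ₂ = 0.61:
  ψ₂ = 0.610: g = 0.0505, g' = -0.842 → ψ₂ = 0.670
  ψ₂ = 0.670: g = -0.0039, g' = -0.980 → ψ₂ = 0.666
Converged at ψ₂ = 0.666.
  n-hexane: x = 0.369, y = 0.720
  2-propanol: x = 0.173, y = 0.210
  n-decane: x = 0.458, y = 0.070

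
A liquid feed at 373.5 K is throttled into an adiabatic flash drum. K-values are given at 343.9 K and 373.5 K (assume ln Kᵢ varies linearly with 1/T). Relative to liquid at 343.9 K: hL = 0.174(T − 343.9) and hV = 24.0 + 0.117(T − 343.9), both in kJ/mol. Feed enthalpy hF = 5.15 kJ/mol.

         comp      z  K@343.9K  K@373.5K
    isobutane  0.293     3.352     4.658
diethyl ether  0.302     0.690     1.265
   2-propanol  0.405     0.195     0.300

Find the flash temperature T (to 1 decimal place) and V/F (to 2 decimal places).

T = 345.7 K, V/F = 0.20

Adiabatic flash: solve Rachford–Rice at each trial T, then check hF = ψ·hV(T) + (1−ψ)·hL(T).
  T = 343.9 K: K = (3.352, 0.690, 0.195), RR gives ψ = 0.183, H_out = 4.395 kJ/mol
  T = 373.5 K: K = (4.658, 1.265, 0.300), RR gives ψ = 0.514, H_out = 16.613 kJ/mol
  T = 358.7 K: K = (3.978, 0.946, 0.244), RR gives ψ = 0.345, H_out = 10.555 kJ/mol
  T = 351.3 K: K = (3.658, 0.811, 0.219), RR gives ψ = 0.263, H_out = 7.487 kJ/mol
  T = 347.6 K: K = (3.503, 0.749, 0.207), RR gives ψ = 0.223, H_out = 5.946 kJ/mol
  T = 345.8 K: K = (3.429, 0.720, 0.201), RR gives ψ = 0.204, H_out = 5.193 kJ/mol
Linear interpolation between T = 343.9 (H_out = 4.395) and T = 345.8 (H_out = 5.193) on hF = 5.15 gives T ≈ 345.7 K, at which ψ = 0.20.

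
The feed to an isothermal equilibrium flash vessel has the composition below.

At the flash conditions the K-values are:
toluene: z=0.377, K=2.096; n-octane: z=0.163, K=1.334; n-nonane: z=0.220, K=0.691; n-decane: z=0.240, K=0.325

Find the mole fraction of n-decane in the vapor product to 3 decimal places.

y_n-decane = 0.115

Iterate (Newton) starting at β = 0.32:
  β = 0.320: g = 0.0730, g' = -0.467 → β = 0.476
Converged at β = 0.476.
Compositions from xᵢ = zᵢ/(1+β(Kᵢ−1)), yᵢ = Kᵢxᵢ:
  toluene: x = 0.248, y = 0.519
  n-octane: x = 0.141, y = 0.188
  n-nonane: x = 0.258, y = 0.178
  n-decane: x = 0.354, y = 0.115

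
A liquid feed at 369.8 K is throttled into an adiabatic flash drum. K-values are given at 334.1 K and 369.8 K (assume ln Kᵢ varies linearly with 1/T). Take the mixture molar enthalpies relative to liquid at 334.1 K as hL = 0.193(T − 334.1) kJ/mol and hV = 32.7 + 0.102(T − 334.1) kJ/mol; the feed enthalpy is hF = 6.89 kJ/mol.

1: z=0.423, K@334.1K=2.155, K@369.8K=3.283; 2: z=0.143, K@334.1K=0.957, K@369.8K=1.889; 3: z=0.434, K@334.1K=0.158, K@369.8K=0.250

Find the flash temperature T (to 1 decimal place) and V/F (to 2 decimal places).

Adiabatic flash: solve Rachford–Rice at each trial T, then check hF = ψ·hV(T) + (1−ψ)·hL(T).
  T = 334.1 K: K = (2.155, 0.957, 0.158), RR gives ψ = 0.140, H_out = 4.583 kJ/mol
  T = 369.8 K: K = (3.283, 1.889, 0.250), RR gives ψ = 0.516, H_out = 22.075 kJ/mol
  T = 352.0 K: K = (2.690, 1.369, 0.201), RR gives ψ = 0.364, H_out = 14.775 kJ/mol
  T = 343.1 K: K = (2.416, 1.151, 0.179), RR gives ψ = 0.266, H_out = 10.218 kJ/mol
  T = 338.6 K: K = (2.284, 1.051, 0.168), RR gives ψ = 0.207, H_out = 7.558 kJ/mol
  T = 336.4 K: K = (2.220, 1.004, 0.163), RR gives ψ = 0.176, H_out = 6.148 kJ/mol
  T = 337.5 K: K = (2.252, 1.027, 0.166), RR gives ψ = 0.192, H_out = 6.863 kJ/mol
Linear interpolation between T = 337.5 (H_out = 6.863) and T = 338.6 (H_out = 7.558) on hF = 6.89 gives T ≈ 337.5 K, at which ψ = 0.19.

T = 337.5 K, V/F = 0.19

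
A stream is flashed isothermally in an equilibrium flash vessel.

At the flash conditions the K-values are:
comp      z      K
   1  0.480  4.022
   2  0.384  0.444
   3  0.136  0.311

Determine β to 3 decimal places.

β = 0.635

Iterate (Newton) starting at β = 0.5:
  β = 0.500: g = 0.1390, g' = -1.073 → β = 0.630
  β = 0.630: g = 0.0058, g' = -1.003 → β = 0.635
Converged at β = 0.635.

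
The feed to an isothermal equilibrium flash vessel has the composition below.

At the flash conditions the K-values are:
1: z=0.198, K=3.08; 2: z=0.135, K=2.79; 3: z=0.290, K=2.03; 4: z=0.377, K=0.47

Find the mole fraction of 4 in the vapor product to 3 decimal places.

y_4 = 0.344

Iterate (Newton) starting at β = 0.4:
  β = 0.400: g = 0.3236, g' = -0.727 → β = 0.845
  β = 0.845: g = 0.0433, g' = -0.617 → β = 0.915
  β = 0.915: g = -0.0009, g' = -0.645 → β = 0.914
Converged at β = 0.914.
Compositions from xᵢ = zᵢ/(1+β(Kᵢ−1)), yᵢ = Kᵢxᵢ:
  1: x = 0.068, y = 0.210
  2: x = 0.051, y = 0.143
  3: x = 0.149, y = 0.303
  4: x = 0.731, y = 0.344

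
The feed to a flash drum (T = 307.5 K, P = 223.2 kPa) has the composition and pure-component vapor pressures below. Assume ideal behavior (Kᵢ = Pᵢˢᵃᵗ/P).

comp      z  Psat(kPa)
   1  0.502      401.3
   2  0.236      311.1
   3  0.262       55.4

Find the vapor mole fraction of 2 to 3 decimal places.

Raoult's law: Kᵢ = Pᵢˢᵃᵗ/P = Pᵢˢᵃᵗ/223.2.
  K_1 = 401.3/223.2 = 1.79794, K_2 = 311.1/223.2 = 1.39382, K_3 = 55.4/223.2 = 0.24821
Rachford–Rice: g(ψ) = Σ zᵢ(Kᵢ−1)/(1+ψ(Kᵢ−1)) = 0.
Feasibility: ΣzᵢKᵢ = 1.297, Σzᵢ/Kᵢ = 1.504 — both > 1, two phases present.
Iterate (Newton) starting at ψ = 0.5:
  ψ = 0.500: g = 0.0484, g' = -0.569 → ψ = 0.585
  ψ = 0.585: g = -0.0030, g' = -0.645 → ψ = 0.580
Converged at ψ = 0.580.
Compositions from xᵢ = zᵢ/(1+ψ(Kᵢ−1)), yᵢ = Kᵢxᵢ:
  1: x = 0.343, y = 0.617
  2: x = 0.192, y = 0.268
  3: x = 0.465, y = 0.115

y_2 = 0.268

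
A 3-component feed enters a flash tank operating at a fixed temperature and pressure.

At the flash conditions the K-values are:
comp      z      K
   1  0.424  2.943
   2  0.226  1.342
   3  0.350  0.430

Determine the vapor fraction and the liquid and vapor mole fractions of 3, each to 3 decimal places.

Material balance + equilibrium reduce to Σ zᵢ(Kᵢ−1)/(1+ψ(Kᵢ−1)) = 0.
Check two-phase: ΣzᵢKᵢ = 1.702 > 1 and Σzᵢ/Kᵢ = 1.126 > 1, so g(0) = 0.702 > 0 and g(1) = -0.126 < 0.
Iterate (Newton) starting at ψ = 0.5:
  ψ = 0.500: g = 0.2049, g' = -0.654 → ψ = 0.813
  ψ = 0.813: g = 0.0077, g' = -0.652 → ψ = 0.825
Converged at ψ = 0.825.
Compositions from xᵢ = zᵢ/(1+ψ(Kᵢ−1)), yᵢ = Kᵢxᵢ:
  1: x = 0.163, y = 0.479
  2: x = 0.176, y = 0.237
  3: x = 0.661, y = 0.284

ψ = 0.825, x_3 = 0.661, y_3 = 0.284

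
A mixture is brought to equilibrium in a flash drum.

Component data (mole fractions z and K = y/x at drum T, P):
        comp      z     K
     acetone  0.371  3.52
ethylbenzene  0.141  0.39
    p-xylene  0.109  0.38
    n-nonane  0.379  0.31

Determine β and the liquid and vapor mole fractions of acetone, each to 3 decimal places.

Let β = V/F and solve Σ zᵢ(Kᵢ−1)/(1+β(Kᵢ−1)) = 0.
g(0) = ΣzᵢKᵢ − 1 = 0.520 and g(1) = 1 − Σzᵢ/Kᵢ = -0.976, so a root lies in (0, 1).
Newton–Raphson from β = 0.5:
  β = 0.500: g = -0.2073, g' = -1.078 → β = 0.308
  β = 0.308: g = 0.0051, g' = -1.182 → β = 0.312
Converged at β = 0.312.
Compositions from xᵢ = zᵢ/(1+β(Kᵢ−1)), yᵢ = Kᵢxᵢ:
  acetone: x = 0.208, y = 0.731
  ethylbenzene: x = 0.174, y = 0.068
  p-xylene: x = 0.135, y = 0.051
  n-nonane: x = 0.483, y = 0.150

β = 0.312, x_acetone = 0.208, y_acetone = 0.731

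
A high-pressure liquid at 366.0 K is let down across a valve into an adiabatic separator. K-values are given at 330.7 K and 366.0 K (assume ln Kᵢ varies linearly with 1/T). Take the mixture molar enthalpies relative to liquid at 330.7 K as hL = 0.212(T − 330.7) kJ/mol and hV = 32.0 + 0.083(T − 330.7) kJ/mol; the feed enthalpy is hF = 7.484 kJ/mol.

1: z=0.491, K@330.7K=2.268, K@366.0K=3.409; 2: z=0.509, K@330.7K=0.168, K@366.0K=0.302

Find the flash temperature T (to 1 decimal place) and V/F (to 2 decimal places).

T = 333.4 K, V/F = 0.22

Adiabatic flash: solve Rachford–Rice at each trial T, then check hF = ψ·hV(T) + (1−ψ)·hL(T).
  T = 330.7 K: K = (2.268, 0.168), RR gives ψ = 0.189, H_out = 6.039 kJ/mol
  T = 366.0 K: K = (3.409, 0.302), RR gives ψ = 0.492, H_out = 20.991 kJ/mol
  T = 348.4 K: K = (2.811, 0.229), RR gives ψ = 0.356, H_out = 14.320 kJ/mol
  T = 339.5 K: K = (2.531, 0.197), RR gives ψ = 0.279, H_out = 10.466 kJ/mol
  T = 335.1 K: K = (2.397, 0.182), RR gives ψ = 0.236, H_out = 8.350 kJ/mol
  T = 332.9 K: K = (2.332, 0.175), RR gives ψ = 0.213, H_out = 7.222 kJ/mol
Linear interpolation between T = 332.9 (H_out = 7.222) and T = 335.1 (H_out = 8.350) on hF = 7.484 gives T ≈ 333.4 K, at which ψ = 0.22.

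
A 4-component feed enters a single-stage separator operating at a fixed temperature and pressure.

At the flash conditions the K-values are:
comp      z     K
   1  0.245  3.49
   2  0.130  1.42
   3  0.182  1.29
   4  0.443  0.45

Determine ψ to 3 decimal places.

Let ψ = V/F and solve Σ zᵢ(Kᵢ−1)/(1+ψ(Kᵢ−1)) = 0.
g(0) = ΣzᵢKᵢ − 1 = 0.474 and g(1) = 1 − Σzᵢ/Kᵢ = -0.287, so a root lies in (0, 1).
Newton iteration, ψ⁰ = 0.5:
  ψ = 0.500: g = 0.0269, g' = -0.584 → ψ = 0.546
  ψ = 0.546: g = 0.0003, g' = -0.573 → ψ = 0.547
Converged at ψ = 0.547.

ψ = 0.547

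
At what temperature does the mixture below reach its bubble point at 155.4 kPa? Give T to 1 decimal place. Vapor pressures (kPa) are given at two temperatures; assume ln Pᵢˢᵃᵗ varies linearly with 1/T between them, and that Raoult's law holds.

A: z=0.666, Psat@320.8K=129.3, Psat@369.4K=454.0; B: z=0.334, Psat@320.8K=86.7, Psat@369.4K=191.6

Bubble-point temperature: ΣzᵢPᵢˢᵃᵗ(T) = P. Interpolate ln Pᵢˢᵃᵗ = aᵢ + bᵢ/T.
  T = 320.8 K: ΣzᵢPᵢˢᵃᵗ = 115.07 kPa
  T = 369.4 K: ΣzᵢPᵢˢᵃᵗ = 366.36 kPa
  T = 345.1 K: ΣzᵢPᵢˢᵃᵗ = 212.92 kPa
  T = 333.0 K: ΣzᵢPᵢˢᵃᵗ = 158.28 kPa
  T = 326.9 K: ΣzᵢPᵢˢᵃᵗ = 135.31 kPa
  T = 329.9 K: ΣzᵢPᵢˢᵃᵗ = 146.25 kPa
  T = 331.4 K: ΣzᵢPᵢˢᵃᵗ = 151.98 kPa
Interpolating between 331.4 K and 333.0 K gives T ≈ 332.3 K.

T = 332.3 K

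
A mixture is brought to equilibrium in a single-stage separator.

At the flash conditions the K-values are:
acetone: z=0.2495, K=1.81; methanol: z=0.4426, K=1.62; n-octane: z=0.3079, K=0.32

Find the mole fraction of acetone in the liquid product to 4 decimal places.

x_acetone = 0.1708

Iterate (Newton) starting at ψ = 0.5:
  ψ = 0.5000: g = 0.03608, g' = -0.5089 → ψ = 0.5709
  ψ = 0.5709: g = -0.00137, g' = -0.5497 → ψ = 0.5684
Converged at ψ = 0.5684.
Compositions from xᵢ = zᵢ/(1+ψ(Kᵢ−1)), yᵢ = Kᵢxᵢ:
  acetone: x = 0.1708, y = 0.3092
  methanol: x = 0.3273, y = 0.5302
  n-octane: x = 0.5019, y = 0.1606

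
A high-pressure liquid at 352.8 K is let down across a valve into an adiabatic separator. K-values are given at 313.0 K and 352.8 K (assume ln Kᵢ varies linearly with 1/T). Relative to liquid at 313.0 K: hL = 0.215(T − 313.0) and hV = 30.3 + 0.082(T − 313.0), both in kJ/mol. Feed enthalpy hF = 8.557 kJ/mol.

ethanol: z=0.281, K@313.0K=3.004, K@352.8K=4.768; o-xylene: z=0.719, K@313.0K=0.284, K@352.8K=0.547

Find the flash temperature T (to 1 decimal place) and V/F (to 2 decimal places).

T = 329.0 K, V/F = 0.18

Adiabatic flash: solve Rachford–Rice at each trial T, then check hF = ψ·hV(T) + (1−ψ)·hL(T).
  T = 313.0 K: K = (3.004, 0.284), RR gives ψ = 0.034, H_out = 1.020 kJ/mol
  T = 352.8 K: K = (4.768, 0.547), RR gives ψ = 0.429, H_out = 19.297 kJ/mol
  T = 332.9 K: K = (3.837, 0.402), RR gives ψ = 0.216, H_out = 10.264 kJ/mol
  T = 322.9 K: K = (3.406, 0.339), RR gives ψ = 0.127, H_out = 5.795 kJ/mol
  T = 327.9 K: K = (3.618, 0.370), RR gives ψ = 0.171, H_out = 8.055 kJ/mol
  T = 330.4 K: K = (3.727, 0.386), RR gives ψ = 0.194, H_out = 9.163 kJ/mol
  T = 329.1 K: K = (3.670, 0.377), RR gives ψ = 0.182, H_out = 8.588 kJ/mol
Linear interpolation between T = 327.9 (H_out = 8.055) and T = 329.1 (H_out = 8.588) on hF = 8.557 gives T ≈ 329.0 K, at which ψ = 0.18.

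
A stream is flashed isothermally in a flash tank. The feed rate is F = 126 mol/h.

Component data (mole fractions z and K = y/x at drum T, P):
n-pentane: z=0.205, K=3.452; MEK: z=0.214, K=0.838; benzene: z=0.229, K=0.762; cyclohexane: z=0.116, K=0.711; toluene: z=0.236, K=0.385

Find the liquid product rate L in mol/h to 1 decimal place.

L = 92.5 mol/h

Newton iteration, V/F⁰ = 0.5:
  V/F = 0.500: g = -0.1225, g' = -0.471 → V/F = 0.240
  V/F = 0.240: g = 0.0162, g' = -0.643 → V/F = 0.265
  V/F = 0.265: g = 0.0004, g' = -0.612 → V/F = 0.266
Converged at V/F = 0.266.
Then V = V/F·F = 0.2660·126 = 33.5 mol/h and L = F − V = 92.5 mol/h.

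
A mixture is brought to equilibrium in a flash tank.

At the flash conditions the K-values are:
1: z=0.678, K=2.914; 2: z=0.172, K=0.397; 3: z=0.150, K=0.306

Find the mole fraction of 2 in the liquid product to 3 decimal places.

Rachford–Rice: g(V/F) = Σ zᵢ(Kᵢ−1)/(1+V/F(Kᵢ−1)) = 0.
Feasibility: ΣzᵢKᵢ = 2.090, Σzᵢ/Kᵢ = 1.156 — both > 1, two phases present.
Newton–Raphson from V/F = 0.5:
  V/F = 0.500: g = 0.3552, g' = -0.946 → V/F = 0.875
Converged at V/F = 0.875.
Compositions from xᵢ = zᵢ/(1+V/F(Kᵢ−1)), yᵢ = Kᵢxᵢ:
  1: x = 0.253, y = 0.738
  2: x = 0.364, y = 0.145
  3: x = 0.382, y = 0.117

x_2 = 0.364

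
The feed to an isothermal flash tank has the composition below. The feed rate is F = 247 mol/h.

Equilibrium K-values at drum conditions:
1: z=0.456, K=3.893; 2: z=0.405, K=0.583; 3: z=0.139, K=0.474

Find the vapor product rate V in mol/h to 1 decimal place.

Let ψ = V/F and solve Σ zᵢ(Kᵢ−1)/(1+ψ(Kᵢ−1)) = 0.
Feasibility: ΣzᵢKᵢ = 2.077, Σzᵢ/Kᵢ = 1.105 — both > 1, two phases present.
Iterate (Newton) starting at ψ = 0.56:
  ψ = 0.560: g = 0.1795, g' = -0.753 → ψ = 0.798
  ψ = 0.798: g = 0.0194, g' = -0.621 → ψ = 0.830
Converged at ψ = 0.830.
Then V = ψ·F = 0.8297·247 = 204.9 mol/h and L = F − V = 42.1 mol/h.

V = 204.9 mol/h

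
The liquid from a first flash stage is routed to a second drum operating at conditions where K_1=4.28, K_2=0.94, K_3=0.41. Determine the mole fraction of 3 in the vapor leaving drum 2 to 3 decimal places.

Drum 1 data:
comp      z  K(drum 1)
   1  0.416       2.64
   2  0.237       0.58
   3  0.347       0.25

y_3 (drum 2) = 0.249

Drum 1:
Material balance + equilibrium reduce to Σ zᵢ(Kᵢ−1)/(1+ψ₁(Kᵢ−1)) = 0.
g(0) = ΣzᵢKᵢ − 1 = 0.322 and g(1) = 1 − Σzᵢ/Kᵢ = -0.954, so a root lies in (0, 1).
Newton iteration, ψ₁⁰ = 0.48:
  ψ₁ = 0.480: g = -0.1496, g' = -0.892 → ψ₁ = 0.312
  ψ₁ = 0.312: g = -0.0033, g' = -0.878 → ψ₁ = 0.309
Converged at ψ₁ = 0.309.
Drum-1 compositions:
  1: x = 0.276, y = 0.729
  2: x = 0.272, y = 0.158
  3: x = 0.451, y = 0.113
Drum-2 feed = drum-1 liquid: z₂ = (0.2762, 0.2723, 0.4515).
Drum 2:
Newton–Raphson from ψ₂ = 0.53:
  ψ₂ = 0.530: g = -0.0736, g' = -0.730 → ψ₂ = 0.429
  ψ₂ = 0.429: g = 0.0028, g' = -0.795 → ψ₂ = 0.433
Converged at ψ₂ = 0.433.
  1: x = 0.114, y = 0.489
  2: x = 0.280, y = 0.263
  3: x = 0.606, y = 0.249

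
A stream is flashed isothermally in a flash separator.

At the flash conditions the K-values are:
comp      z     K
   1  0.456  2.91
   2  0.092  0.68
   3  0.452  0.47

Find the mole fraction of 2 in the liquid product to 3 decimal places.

Rachford–Rice: g(V/F) = Σ zᵢ(Kᵢ−1)/(1+V/F(Kᵢ−1)) = 0.
Feasibility: ΣzᵢKᵢ = 1.602, Σzᵢ/Kᵢ = 1.254 — both > 1, two phases present.
Newton–Raphson from V/F = 0.5:
  V/F = 0.500: g = 0.0845, g' = -0.684 → V/F = 0.624
  V/F = 0.624: g = 0.0029, g' = -0.644 → V/F = 0.628
Converged at V/F = 0.628.
Compositions from xᵢ = zᵢ/(1+V/F(Kᵢ−1)), yᵢ = Kᵢxᵢ:
  1: x = 0.207, y = 0.603
  2: x = 0.115, y = 0.078
  3: x = 0.678, y = 0.318

x_2 = 0.115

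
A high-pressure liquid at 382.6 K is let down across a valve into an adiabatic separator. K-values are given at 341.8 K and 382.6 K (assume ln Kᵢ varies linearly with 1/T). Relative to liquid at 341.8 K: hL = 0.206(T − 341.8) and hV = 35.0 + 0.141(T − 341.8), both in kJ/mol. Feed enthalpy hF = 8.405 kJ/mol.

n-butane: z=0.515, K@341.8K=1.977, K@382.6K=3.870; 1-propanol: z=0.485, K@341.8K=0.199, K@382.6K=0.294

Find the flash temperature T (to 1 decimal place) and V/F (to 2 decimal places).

T = 345.7 K, V/F = 0.22

Adiabatic flash: solve Rachford–Rice at each trial T, then check hF = ψ·hV(T) + (1−ψ)·hL(T).
  T = 341.8 K: K = (1.977, 0.199), RR gives ψ = 0.147, H_out = 5.129 kJ/mol
  T = 382.6 K: K = (3.870, 0.294), RR gives ψ = 0.560, H_out = 26.535 kJ/mol
  T = 362.2 K: K = (2.819, 0.245), RR gives ψ = 0.415, H_out = 18.179 kJ/mol
  T = 352.0 K: K = (2.373, 0.221), RR gives ψ = 0.308, H_out = 12.679 kJ/mol
  T = 346.9 K: K = (2.169, 0.210), RR gives ψ = 0.237, H_out = 9.265 kJ/mol
  T = 344.4 K: K = (2.073, 0.205), RR gives ψ = 0.196, H_out = 7.347 kJ/mol
  T = 345.6 K: K = (2.119, 0.207), RR gives ψ = 0.216, H_out = 8.292 kJ/mol
  T = 346.2 K: K = (2.142, 0.208), RR gives ψ = 0.226, H_out = 8.747 kJ/mol
Linear interpolation between T = 345.6 (H_out = 8.292) and T = 346.2 (H_out = 8.747) on hF = 8.405 gives T ≈ 345.7 K, at which ψ = 0.22.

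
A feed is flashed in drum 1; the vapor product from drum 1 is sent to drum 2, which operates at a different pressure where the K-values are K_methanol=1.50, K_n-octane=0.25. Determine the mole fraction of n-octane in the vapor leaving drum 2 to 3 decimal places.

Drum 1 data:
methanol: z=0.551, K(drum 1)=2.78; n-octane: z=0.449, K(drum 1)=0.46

Drum 1:
Rachford–Rice: g(ψ₁) = Σ zᵢ(Kᵢ−1)/(1+ψ₁(Kᵢ−1)) = 0.
g(0) = ΣzᵢKᵢ − 1 = 0.738 and g(1) = 1 − Σzᵢ/Kᵢ = -0.174, so a root lies in (0, 1).
Binary case is linear: z₁(K₁−1)(1+ψ₁(K₂−1)) + z₂(K₂−1)(1+ψ₁(K₁−1)) = 0
⇒ ψ₁ = [z₁(K₁−1)+z₂(K₂−1)] / [−(K₁−1)(K₂−1)] = 0.7383/0.9612 = 0.768
Drum-1 compositions:
  methanol: x = 0.233, y = 0.647
  n-octane: x = 0.767, y = 0.353
Drum-2 feed = drum-1 vapor: z₂ = (0.6471, 0.3529).
Drum 2:
Binary case is linear: z₁(K₁−1)(1+ψ₂(K₂−1)) + z₂(K₂−1)(1+ψ₂(K₁−1)) = 0
⇒ ψ₂ = [z₁(K₁−1)+z₂(K₂−1)] / [−(K₁−1)(K₂−1)] = 0.0588/0.3750 = 0.157
  methanol: x = 0.600, y = 0.900
  n-octane: x = 0.400, y = 0.100

y_n-octane (drum 2) = 0.100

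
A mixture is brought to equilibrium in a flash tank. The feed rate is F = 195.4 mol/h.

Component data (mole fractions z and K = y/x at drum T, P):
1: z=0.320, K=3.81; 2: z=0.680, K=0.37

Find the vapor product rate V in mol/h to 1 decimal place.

Material balance + equilibrium reduce to Σ zᵢ(Kᵢ−1)/(1+V/F(Kᵢ−1)) = 0.
Feasibility: ΣzᵢKᵢ = 1.471, Σzᵢ/Kᵢ = 1.922 — both > 1, two phases present.
Binary case is linear: z₁(K₁−1)(1+V/F(K₂−1)) + z₂(K₂−1)(1+V/F(K₁−1)) = 0
⇒ V/F = [z₁(K₁−1)+z₂(K₂−1)] / [−(K₁−1)(K₂−1)] = 0.4708/1.7703 = 0.266
Then V = V/F·F = 0.2659·195.4 = 52.0 mol/h and L = F − V = 143.4 mol/h.

V = 52.0 mol/h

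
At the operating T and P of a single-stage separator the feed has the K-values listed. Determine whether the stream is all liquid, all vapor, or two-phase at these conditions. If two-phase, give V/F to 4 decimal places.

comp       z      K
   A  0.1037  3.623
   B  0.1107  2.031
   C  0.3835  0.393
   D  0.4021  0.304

all liquid

ΣzᵢKᵢ = 0.8735; Σzᵢ/Kᵢ = 2.3817.
Since ΣzᵢKᵢ < 1 the mixture is below its bubble point — single liquid phase.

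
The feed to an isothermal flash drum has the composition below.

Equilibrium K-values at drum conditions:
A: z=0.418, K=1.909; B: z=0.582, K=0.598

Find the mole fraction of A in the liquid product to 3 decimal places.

Material balance + equilibrium reduce to Σ zᵢ(Kᵢ−1)/(1+ψ(Kᵢ−1)) = 0.
Feasibility: ΣzᵢKᵢ = 1.146, Σzᵢ/Kᵢ = 1.192 — both > 1, two phases present.
Iterate (Newton) starting at ψ = 0.32:
  ψ = 0.320: g = 0.0258, g' = -0.331 → ψ = 0.398
  ψ = 0.398: g = 0.0005, g' = -0.320 → ψ = 0.400
Converged at ψ = 0.400.
Compositions from xᵢ = zᵢ/(1+ψ(Kᵢ−1)), yᵢ = Kᵢxᵢ:
  A: x = 0.307, y = 0.585
  B: x = 0.693, y = 0.415

x_A = 0.307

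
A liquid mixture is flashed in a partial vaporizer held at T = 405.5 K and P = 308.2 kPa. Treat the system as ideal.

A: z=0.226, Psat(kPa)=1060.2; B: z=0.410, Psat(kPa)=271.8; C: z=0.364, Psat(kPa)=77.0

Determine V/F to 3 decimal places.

Raoult's law: Kᵢ = Pᵢˢᵃᵗ/P = Pᵢˢᵃᵗ/308.2.
  K_A = 1060.2/308.2 = 3.43997, K_B = 271.8/308.2 = 0.88189, K_C = 77.0/308.2 = 0.24984
Rachford–Rice: g(V/F) = Σ zᵢ(Kᵢ−1)/(1+V/F(Kᵢ−1)) = 0.
Feasibility: ΣzᵢKᵢ = 1.230, Σzᵢ/Kᵢ = 1.988 — both > 1, two phases present.
Newton iteration, V/F⁰ = 0.41:
  V/F = 0.410: g = -0.1696, g' = -0.770 → V/F = 0.190
  V/F = 0.190: g = 0.0090, g' = -0.913 → V/F = 0.200
Converged at V/F = 0.200.

V/F = 0.200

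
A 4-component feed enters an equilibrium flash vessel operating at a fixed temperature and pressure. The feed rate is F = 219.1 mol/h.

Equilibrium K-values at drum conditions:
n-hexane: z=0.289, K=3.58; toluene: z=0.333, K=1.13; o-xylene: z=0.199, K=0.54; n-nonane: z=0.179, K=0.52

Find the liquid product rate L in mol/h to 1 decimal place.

L = 44.7 mol/h

Rachford–Rice: g(V/F) = Σ zᵢ(Kᵢ−1)/(1+V/F(Kᵢ−1)) = 0.
Feasibility: ΣzᵢKᵢ = 1.611, Σzᵢ/Kᵢ = 1.088 — both > 1, two phases present.
Iterate (Newton) starting at V/F = 0.5:
  V/F = 0.500: g = 0.1343, g' = -0.514 → V/F = 0.761
  V/F = 0.761: g = 0.0147, g' = -0.426 → V/F = 0.796
Converged at V/F = 0.796.
Then V = V/F·F = 0.7958·219.1 = 174.4 mol/h and L = F − V = 44.7 mol/h.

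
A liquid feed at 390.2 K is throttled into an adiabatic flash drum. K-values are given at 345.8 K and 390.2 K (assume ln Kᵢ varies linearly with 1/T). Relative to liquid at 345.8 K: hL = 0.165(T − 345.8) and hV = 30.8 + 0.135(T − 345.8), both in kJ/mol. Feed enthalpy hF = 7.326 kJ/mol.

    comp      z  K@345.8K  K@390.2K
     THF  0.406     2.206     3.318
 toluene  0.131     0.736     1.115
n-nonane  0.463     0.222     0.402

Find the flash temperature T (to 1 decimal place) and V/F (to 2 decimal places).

T = 353.1 K, V/F = 0.20

Adiabatic flash: solve Rachford–Rice at each trial T, then check hF = ψ·hV(T) + (1−ψ)·hL(T).
  T = 345.8 K: K = (2.206, 0.736, 0.222), RR gives ψ = 0.113, H_out = 3.493 kJ/mol
  T = 390.2 K: K = (3.318, 1.115, 0.402), RR gives ψ = 0.569, H_out = 24.105 kJ/mol
  T = 368.0 K: K = (2.739, 0.917, 0.304), RR gives ψ = 0.352, H_out = 14.273 kJ/mol
  T = 356.9 K: K = (2.466, 0.824, 0.261), RR gives ψ = 0.241, H_out = 9.162 kJ/mol
  T = 351.4 K: K = (2.336, 0.780, 0.241), RR gives ψ = 0.180, H_out = 6.450 kJ/mol
  T = 354.1 K: K = (2.400, 0.802, 0.251), RR gives ψ = 0.211, H_out = 7.801 kJ/mol
  T = 352.8 K: K = (2.369, 0.791, 0.246), RR gives ψ = 0.196, H_out = 7.156 kJ/mol
Linear interpolation between T = 352.8 (H_out = 7.156) and T = 354.1 (H_out = 7.801) on hF = 7.326 gives T ≈ 353.1 K, at which ψ = 0.20.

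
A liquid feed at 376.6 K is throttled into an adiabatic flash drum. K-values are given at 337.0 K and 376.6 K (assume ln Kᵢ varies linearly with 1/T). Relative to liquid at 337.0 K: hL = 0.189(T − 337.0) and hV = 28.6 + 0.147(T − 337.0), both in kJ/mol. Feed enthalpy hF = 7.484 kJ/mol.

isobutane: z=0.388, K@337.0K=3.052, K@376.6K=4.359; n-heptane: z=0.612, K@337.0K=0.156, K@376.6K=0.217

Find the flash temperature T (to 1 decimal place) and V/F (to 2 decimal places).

Adiabatic flash: solve Rachford–Rice at each trial T, then check hF = ψ·hV(T) + (1−ψ)·hL(T).
  T = 337.0 K: K = (3.052, 0.156), RR gives ψ = 0.161, H_out = 4.618 kJ/mol
  T = 376.6 K: K = (4.359, 0.217), RR gives ψ = 0.313, H_out = 15.925 kJ/mol
  T = 356.8 K: K = (3.684, 0.186), RR gives ψ = 0.248, H_out = 10.641 kJ/mol
  T = 346.9 K: K = (3.362, 0.171), RR gives ψ = 0.209, H_out = 7.754 kJ/mol
  T = 341.9 K: K = (3.204, 0.163), RR gives ψ = 0.186, H_out = 6.207 kJ/mol
  T = 344.4 K: K = (3.283, 0.167), RR gives ψ = 0.198, H_out = 6.989 kJ/mol
  T = 345.6 K: K = (3.321, 0.169), RR gives ψ = 0.203, H_out = 7.358 kJ/mol
Linear interpolation between T = 345.6 (H_out = 7.358) and T = 346.9 (H_out = 7.754) on hF = 7.484 gives T ≈ 346.0 K, at which ψ = 0.20.

T = 346.0 K, V/F = 0.20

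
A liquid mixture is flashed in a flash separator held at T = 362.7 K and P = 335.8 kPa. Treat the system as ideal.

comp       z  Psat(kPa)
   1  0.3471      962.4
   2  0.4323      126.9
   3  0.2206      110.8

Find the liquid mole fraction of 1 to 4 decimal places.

x_1 = 0.2549

Raoult's law: Kᵢ = Pᵢˢᵃᵗ/P = Pᵢˢᵃᵗ/335.8.
  K_1 = 962.4/335.8 = 2.865992, K_2 = 126.9/335.8 = 0.377904, K_3 = 110.8/335.8 = 0.329958
Iterate (Newton) starting at ψ = 0.5:
  ψ = 0.5000: g = -0.27756, g' = -0.8999 → ψ = 0.1916
  ψ = 0.1916: g = 0.00224, g' = -1.0019 → ψ = 0.1938
Converged at ψ = 0.1938.
Compositions from xᵢ = zᵢ/(1+ψ(Kᵢ−1)), yᵢ = Kᵢxᵢ:
  1: x = 0.2549, y = 0.7306
  2: x = 0.4916, y = 0.1858
  3: x = 0.2535, y = 0.0837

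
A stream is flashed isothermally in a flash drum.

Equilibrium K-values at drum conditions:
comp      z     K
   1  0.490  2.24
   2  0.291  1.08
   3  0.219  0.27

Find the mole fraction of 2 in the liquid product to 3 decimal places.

x_2 = 0.275

Let β = V/F and solve Σ zᵢ(Kᵢ−1)/(1+β(Kᵢ−1)) = 0.
g(0) = ΣzᵢKᵢ − 1 = 0.471 and g(1) = 1 − Σzᵢ/Kᵢ = -0.299, so a root lies in (0, 1).
Newton–Raphson from β = 0.45:
  β = 0.450: g = 0.1744, g' = -0.571 → β = 0.755
  β = 0.755: g = -0.0207, g' = -0.783 → β = 0.729
  β = 0.729: g = -0.0005, g' = -0.743 → β = 0.728
Converged at β = 0.728.
Compositions from xᵢ = zᵢ/(1+β(Kᵢ−1)), yᵢ = Kᵢxᵢ:
  1: x = 0.257, y = 0.577
  2: x = 0.275, y = 0.297
  3: x = 0.468, y = 0.126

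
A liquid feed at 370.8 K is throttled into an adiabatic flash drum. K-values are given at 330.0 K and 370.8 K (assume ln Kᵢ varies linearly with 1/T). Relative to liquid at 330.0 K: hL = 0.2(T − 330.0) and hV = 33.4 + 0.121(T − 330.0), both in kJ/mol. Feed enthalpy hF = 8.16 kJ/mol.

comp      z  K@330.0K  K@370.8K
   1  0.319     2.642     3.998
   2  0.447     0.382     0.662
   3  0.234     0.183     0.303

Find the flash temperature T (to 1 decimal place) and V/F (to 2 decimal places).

Adiabatic flash: solve Rachford–Rice at each trial T, then check hF = ψ·hV(T) + (1−ψ)·hL(T).
  T = 330.0 K: K = (2.642, 0.382, 0.183), RR gives ψ = 0.050, H_out = 1.660 kJ/mol
  T = 370.8 K: K = (3.998, 0.662, 0.303), RR gives ψ = 0.440, H_out = 21.426 kJ/mol
  T = 350.4 K: K = (3.289, 0.511, 0.239), RR gives ψ = 0.246, H_out = 11.888 kJ/mol
  T = 340.2 K: K = (2.958, 0.444, 0.210), RR gives ψ = 0.152, H_out = 6.982 kJ/mol
  T = 345.3 K: K = (3.122, 0.477, 0.224), RR gives ψ = 0.199, H_out = 9.469 kJ/mol
  T = 342.8 K: K = (3.041, 0.460, 0.217), RR gives ψ = 0.176, H_out = 8.260 kJ/mol
  T = 341.5 K: K = (2.999, 0.452, 0.214), RR gives ψ = 0.164, H_out = 7.624 kJ/mol
Linear interpolation between T = 341.5 (H_out = 7.624) and T = 342.8 (H_out = 8.260) on hF = 8.16 gives T ≈ 342.6 K, at which ψ = 0.17.

T = 342.6 K, V/F = 0.17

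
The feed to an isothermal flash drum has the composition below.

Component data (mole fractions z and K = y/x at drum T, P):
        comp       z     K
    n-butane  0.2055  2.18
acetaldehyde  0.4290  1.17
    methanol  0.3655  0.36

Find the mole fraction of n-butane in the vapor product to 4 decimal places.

y_n-butane = 0.3638

Rachford–Rice: g(V/F) = Σ zᵢ(Kᵢ−1)/(1+V/F(Kᵢ−1)) = 0.
Check two-phase: ΣzᵢKᵢ = 1.0815 > 1 and Σzᵢ/Kᵢ = 1.4762 > 1, so g(0) = 0.0815 > 0 and g(1) = -0.4762 < 0.
Newton iteration, V/F⁰ = 0.7:
  V/F = 0.7000: g = -0.22580, g' = -0.5870 → V/F = 0.3154
  V/F = 0.3154: g = -0.04713, g' = -0.3981 → V/F = 0.1970
  V/F = 0.1970: g = -0.00035, g' = -0.3960 → V/F = 0.1961
Converged at V/F = 0.1961.
Compositions from xᵢ = zᵢ/(1+V/F(Kᵢ−1)), yᵢ = Kᵢxᵢ:
  n-butane: x = 0.1669, y = 0.3638
  acetaldehyde: x = 0.4152, y = 0.4857
  methanol: x = 0.4180, y = 0.1505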